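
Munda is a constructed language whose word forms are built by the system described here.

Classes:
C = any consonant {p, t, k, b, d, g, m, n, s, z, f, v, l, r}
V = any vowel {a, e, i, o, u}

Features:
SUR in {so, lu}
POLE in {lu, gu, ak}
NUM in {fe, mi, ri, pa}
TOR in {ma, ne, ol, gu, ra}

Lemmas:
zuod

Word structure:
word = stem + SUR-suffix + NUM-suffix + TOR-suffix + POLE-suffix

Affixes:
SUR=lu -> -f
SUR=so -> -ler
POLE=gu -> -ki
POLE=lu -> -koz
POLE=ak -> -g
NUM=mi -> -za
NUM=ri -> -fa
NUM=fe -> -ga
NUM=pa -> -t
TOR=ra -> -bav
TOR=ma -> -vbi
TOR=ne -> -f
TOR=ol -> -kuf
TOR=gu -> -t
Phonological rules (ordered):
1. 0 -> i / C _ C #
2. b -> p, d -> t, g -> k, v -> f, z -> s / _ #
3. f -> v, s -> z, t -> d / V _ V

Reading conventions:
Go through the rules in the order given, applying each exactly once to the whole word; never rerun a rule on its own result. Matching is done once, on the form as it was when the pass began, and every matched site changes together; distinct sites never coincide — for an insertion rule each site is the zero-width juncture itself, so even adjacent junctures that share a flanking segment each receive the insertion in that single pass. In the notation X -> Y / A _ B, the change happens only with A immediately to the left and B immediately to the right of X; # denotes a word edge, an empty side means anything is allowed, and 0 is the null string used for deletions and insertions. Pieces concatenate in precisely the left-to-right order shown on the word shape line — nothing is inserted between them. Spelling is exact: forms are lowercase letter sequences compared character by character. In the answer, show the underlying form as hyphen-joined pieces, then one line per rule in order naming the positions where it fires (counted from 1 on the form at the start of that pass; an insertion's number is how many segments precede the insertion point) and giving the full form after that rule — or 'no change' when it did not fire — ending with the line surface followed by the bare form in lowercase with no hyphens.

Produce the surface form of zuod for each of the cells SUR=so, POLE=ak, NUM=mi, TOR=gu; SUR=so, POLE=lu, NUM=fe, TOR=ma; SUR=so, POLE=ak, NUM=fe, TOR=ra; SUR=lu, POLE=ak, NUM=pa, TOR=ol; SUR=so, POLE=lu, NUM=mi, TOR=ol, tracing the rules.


cell SUR=so, POLE=ak, NUM=mi, TOR=gu:
underlying: zuod-ler-za-t-g
1. 0 -> i / C _ C #: inserts after position(s) 10: zuodlerzatig
2. b -> p, d -> t, g -> k, v -> f, z -> s / _ #: fires at position(s) 12: zuodlerzatik
3. f -> v, s -> z, t -> d / V _ V: fires at position(s) 10: zuodlerzadik
surface: zuodlerzadik

cell SUR=so, POLE=lu, NUM=fe, TOR=ma:
underlying: zuod-ler-ga-vbi-koz
1. 0 -> i / C _ C #: no change
2. b -> p, d -> t, g -> k, v -> f, z -> s / _ #: fires at position(s) 15: zuodlergavbikos
3. f -> v, s -> z, t -> d / V _ V: no change
surface: zuodlergavbikos

cell SUR=so, POLE=ak, NUM=fe, TOR=ra:
underlying: zuod-ler-ga-bav-g
1. 0 -> i / C _ C #: inserts after position(s) 12: zuodlergabavig
2. b -> p, d -> t, g -> k, v -> f, z -> s / _ #: fires at position(s) 14: zuodlergabavik
3. f -> v, s -> z, t -> d / V _ V: no change
surface: zuodlergabavik

cell SUR=lu, POLE=ak, NUM=pa, TOR=ol:
underlying: zuod-f-t-kuf-g
1. 0 -> i / C _ C #: inserts after position(s) 9: zuodftkufig
2. b -> p, d -> t, g -> k, v -> f, z -> s / _ #: fires at position(s) 11: zuodftkufik
3. f -> v, s -> z, t -> d / V _ V: fires at position(s) 9: zuodftkuvik
surface: zuodftkuvik

cell SUR=so, POLE=lu, NUM=mi, TOR=ol:
underlying: zuod-ler-za-kuf-koz
1. 0 -> i / C _ C #: no change
2. b -> p, d -> t, g -> k, v -> f, z -> s / _ #: fires at position(s) 15: zuodlerzakufkos
3. f -> v, s -> z, t -> d / V _ V: no change
surface: zuodlerzakufkos


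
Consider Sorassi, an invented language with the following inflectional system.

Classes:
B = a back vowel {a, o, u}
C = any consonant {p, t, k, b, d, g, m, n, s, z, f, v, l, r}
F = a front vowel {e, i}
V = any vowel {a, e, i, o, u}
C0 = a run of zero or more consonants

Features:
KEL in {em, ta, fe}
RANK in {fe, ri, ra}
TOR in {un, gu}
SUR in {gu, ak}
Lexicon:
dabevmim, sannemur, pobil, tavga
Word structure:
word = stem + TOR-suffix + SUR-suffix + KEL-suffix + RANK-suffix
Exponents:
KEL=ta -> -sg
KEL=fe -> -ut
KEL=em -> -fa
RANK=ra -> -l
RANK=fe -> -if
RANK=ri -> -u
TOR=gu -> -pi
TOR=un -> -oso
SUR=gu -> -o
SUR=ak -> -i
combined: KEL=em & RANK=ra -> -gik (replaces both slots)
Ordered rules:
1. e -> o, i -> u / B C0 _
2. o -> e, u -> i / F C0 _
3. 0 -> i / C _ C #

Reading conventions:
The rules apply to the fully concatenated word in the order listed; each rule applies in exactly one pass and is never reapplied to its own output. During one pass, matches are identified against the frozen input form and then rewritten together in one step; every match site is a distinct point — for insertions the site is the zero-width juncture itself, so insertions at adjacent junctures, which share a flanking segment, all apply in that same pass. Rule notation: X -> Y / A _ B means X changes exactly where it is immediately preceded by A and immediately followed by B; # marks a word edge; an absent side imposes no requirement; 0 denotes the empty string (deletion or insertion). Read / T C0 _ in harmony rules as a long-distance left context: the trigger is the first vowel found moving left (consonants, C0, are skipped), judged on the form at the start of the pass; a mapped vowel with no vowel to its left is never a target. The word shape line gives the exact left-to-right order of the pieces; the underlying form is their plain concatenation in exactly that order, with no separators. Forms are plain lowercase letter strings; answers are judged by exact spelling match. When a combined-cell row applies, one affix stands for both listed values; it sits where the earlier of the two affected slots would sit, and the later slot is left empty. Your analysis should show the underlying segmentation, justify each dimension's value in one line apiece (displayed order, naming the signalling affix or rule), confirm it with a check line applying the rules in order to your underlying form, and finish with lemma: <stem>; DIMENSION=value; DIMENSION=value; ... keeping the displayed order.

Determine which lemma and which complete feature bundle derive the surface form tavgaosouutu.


underlying: tavga-oso-i-ut-u
KEL=fe - signalled by the affix -ut
RANK=ri - signalled by the affix -u
TOR=un - signalled by the affix -oso
SUR=ak - signalled by the affix -i
check: tavgaosoiutu -> tavgaosouutu -> tavgaosouutu -> tavgaosouutu
lemma: tavga; KEL=fe; RANK=ri; TOR=un; SUR=ak


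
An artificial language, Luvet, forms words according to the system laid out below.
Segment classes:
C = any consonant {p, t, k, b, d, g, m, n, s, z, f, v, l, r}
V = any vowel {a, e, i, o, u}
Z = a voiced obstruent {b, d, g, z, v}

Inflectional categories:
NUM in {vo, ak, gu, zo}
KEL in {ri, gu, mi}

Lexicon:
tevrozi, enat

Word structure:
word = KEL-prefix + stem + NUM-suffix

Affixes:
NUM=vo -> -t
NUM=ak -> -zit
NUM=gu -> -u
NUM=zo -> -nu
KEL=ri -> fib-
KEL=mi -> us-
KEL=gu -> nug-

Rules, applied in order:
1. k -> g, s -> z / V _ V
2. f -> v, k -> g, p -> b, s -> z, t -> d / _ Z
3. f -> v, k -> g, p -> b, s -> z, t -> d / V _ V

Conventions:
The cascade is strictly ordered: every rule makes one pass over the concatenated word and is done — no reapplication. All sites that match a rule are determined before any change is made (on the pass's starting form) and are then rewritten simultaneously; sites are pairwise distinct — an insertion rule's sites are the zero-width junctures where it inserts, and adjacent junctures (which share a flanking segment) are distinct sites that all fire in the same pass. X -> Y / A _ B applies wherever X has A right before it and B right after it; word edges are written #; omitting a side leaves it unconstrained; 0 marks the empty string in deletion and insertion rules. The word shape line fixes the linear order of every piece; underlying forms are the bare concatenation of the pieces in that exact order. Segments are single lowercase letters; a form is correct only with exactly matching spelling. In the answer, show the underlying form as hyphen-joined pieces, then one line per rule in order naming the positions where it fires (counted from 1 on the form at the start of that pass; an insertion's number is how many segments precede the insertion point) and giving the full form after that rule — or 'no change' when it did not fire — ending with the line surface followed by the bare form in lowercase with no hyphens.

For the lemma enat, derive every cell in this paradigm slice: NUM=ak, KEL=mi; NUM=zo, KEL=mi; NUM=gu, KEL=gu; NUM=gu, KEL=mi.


cell NUM=ak, KEL=mi:
underlying: us-enat-zit
1. k -> g, s -> z / V _ V: fires at position(s) 2: uzenatzit
2. f -> v, k -> g, p -> b, s -> z, t -> d / _ Z: fires at position(s) 6: uzenadzit
3. f -> v, k -> g, p -> b, s -> z, t -> d / V _ V: no change
surface: uzenadzit

cell NUM=zo, KEL=mi:
underlying: us-enat-nu
1. k -> g, s -> z / V _ V: fires at position(s) 2: uzenatnu
2. f -> v, k -> g, p -> b, s -> z, t -> d / _ Z: no change
3. f -> v, k -> g, p -> b, s -> z, t -> d / V _ V: no change
surface: uzenatnu

cell NUM=gu, KEL=gu:
underlying: nug-enat-u
1. k -> g, s -> z / V _ V: no change
2. f -> v, k -> g, p -> b, s -> z, t -> d / _ Z: no change
3. f -> v, k -> g, p -> b, s -> z, t -> d / V _ V: fires at position(s) 7: nugenadu
surface: nugenadu

cell NUM=gu, KEL=mi:
underlying: us-enat-u
1. k -> g, s -> z / V _ V: fires at position(s) 2: uzenatu
2. f -> v, k -> g, p -> b, s -> z, t -> d / _ Z: no change
3. f -> v, k -> g, p -> b, s -> z, t -> d / V _ V: fires at position(s) 6: uzenadu
surface: uzenadu


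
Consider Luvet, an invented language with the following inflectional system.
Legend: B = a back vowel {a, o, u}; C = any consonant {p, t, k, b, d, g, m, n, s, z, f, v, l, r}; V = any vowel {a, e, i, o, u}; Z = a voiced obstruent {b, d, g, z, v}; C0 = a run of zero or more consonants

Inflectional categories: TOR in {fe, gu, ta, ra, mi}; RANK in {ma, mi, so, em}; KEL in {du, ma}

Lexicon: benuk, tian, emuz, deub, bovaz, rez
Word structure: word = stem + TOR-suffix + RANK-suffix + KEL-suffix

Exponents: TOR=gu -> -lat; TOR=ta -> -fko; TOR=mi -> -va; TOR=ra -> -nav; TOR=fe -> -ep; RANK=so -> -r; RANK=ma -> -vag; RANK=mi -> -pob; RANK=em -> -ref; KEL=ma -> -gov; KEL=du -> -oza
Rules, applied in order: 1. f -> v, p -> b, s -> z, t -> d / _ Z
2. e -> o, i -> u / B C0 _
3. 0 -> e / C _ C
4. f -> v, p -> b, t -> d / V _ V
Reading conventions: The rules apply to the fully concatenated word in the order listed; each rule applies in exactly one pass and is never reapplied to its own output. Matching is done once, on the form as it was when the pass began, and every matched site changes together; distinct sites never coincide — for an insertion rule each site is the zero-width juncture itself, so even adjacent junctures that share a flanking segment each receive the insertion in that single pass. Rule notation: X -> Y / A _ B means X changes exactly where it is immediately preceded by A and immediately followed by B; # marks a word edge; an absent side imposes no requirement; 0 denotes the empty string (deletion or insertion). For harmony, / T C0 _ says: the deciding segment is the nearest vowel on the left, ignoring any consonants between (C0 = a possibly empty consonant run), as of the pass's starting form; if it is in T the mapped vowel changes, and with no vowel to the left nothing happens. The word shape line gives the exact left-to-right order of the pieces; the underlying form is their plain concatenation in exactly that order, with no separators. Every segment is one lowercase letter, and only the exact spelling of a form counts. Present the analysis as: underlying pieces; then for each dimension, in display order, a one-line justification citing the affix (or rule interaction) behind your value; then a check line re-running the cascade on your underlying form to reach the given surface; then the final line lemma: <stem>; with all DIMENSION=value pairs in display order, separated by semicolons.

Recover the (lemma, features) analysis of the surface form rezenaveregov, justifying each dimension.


underlying: rez-nav-r-gov
TOR=ra - signalled by the affix -nav
RANK=so - signalled by the affix -r
KEL=ma - signalled by the affix -gov
check: reznavrgov -> reznavrgov -> reznavrgov -> rezenaveregov -> rezenaveregov
lemma: rez; TOR=ra; RANK=so; KEL=ma


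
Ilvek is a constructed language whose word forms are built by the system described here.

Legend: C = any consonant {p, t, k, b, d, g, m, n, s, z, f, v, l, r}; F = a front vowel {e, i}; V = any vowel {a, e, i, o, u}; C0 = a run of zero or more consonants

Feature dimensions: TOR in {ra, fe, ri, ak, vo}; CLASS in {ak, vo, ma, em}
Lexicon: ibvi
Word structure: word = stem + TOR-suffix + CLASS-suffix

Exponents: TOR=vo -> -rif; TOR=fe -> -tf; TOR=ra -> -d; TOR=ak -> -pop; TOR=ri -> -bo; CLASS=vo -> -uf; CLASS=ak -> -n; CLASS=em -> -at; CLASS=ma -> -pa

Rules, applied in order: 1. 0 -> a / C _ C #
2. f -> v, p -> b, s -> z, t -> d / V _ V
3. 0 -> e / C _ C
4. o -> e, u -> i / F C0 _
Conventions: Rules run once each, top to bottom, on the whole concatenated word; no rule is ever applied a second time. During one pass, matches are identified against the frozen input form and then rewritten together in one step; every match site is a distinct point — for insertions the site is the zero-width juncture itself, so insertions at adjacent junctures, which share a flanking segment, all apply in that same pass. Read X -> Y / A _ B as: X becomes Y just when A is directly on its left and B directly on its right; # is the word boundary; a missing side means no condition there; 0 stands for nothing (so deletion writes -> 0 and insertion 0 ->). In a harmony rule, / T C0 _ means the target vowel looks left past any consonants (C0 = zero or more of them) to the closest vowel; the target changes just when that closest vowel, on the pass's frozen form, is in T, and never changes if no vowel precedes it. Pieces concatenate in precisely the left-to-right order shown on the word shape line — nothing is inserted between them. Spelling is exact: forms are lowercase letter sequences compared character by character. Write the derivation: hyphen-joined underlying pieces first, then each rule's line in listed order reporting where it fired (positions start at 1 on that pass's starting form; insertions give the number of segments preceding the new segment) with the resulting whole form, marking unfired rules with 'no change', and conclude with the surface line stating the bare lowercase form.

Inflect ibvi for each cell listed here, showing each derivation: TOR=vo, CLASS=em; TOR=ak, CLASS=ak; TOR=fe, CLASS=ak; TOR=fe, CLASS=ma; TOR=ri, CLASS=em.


cell TOR=vo, CLASS=em:
underlying: ibvi-rif-at
1. 0 -> a / C _ C #: no change
2. f -> v, p -> b, s -> z, t -> d / V _ V: fires at position(s) 7: ibvirivat
3. 0 -> e / C _ C: inserts after position(s) 2: ibevirivat
4. o -> e, u -> i / F C0 _: no change
surface: ibevirivat

cell TOR=ak, CLASS=ak:
underlying: ibvi-pop-n
1. 0 -> a / C _ C #: inserts after position(s) 7: ibvipopan
2. f -> v, p -> b, s -> z, t -> d / V _ V: fires at position(s) 5, 7: ibviboban
3. 0 -> e / C _ C: inserts after position(s) 2: ibeviboban
4. o -> e, u -> i / F C0 _: fires at position(s) 7: ibevibeban
surface: ibevibeban

cell TOR=fe, CLASS=ak:
underlying: ibvi-tf-n
1. 0 -> a / C _ C #: inserts after position(s) 6: ibvitfan
2. f -> v, p -> b, s -> z, t -> d / V _ V: no change
3. 0 -> e / C _ C: inserts after position(s) 2, 5: ibevitefan
4. o -> e, u -> i / F C0 _: no change
surface: ibevitefan

cell TOR=fe, CLASS=ma:
underlying: ibvi-tf-pa
1. 0 -> a / C _ C #: no change
2. f -> v, p -> b, s -> z, t -> d / V _ V: no change
3. 0 -> e / C _ C: inserts after position(s) 2, 5, 6: ibevitefepa
4. o -> e, u -> i / F C0 _: no change
surface: ibevitefepa

cell TOR=ri, CLASS=em:
underlying: ibvi-bo-at
1. 0 -> a / C _ C #: no change
2. f -> v, p -> b, s -> z, t -> d / V _ V: no change
3. 0 -> e / C _ C: inserts after position(s) 2: ibeviboat
4. o -> e, u -> i / F C0 _: fires at position(s) 7: ibevibeat
surface: ibevibeat


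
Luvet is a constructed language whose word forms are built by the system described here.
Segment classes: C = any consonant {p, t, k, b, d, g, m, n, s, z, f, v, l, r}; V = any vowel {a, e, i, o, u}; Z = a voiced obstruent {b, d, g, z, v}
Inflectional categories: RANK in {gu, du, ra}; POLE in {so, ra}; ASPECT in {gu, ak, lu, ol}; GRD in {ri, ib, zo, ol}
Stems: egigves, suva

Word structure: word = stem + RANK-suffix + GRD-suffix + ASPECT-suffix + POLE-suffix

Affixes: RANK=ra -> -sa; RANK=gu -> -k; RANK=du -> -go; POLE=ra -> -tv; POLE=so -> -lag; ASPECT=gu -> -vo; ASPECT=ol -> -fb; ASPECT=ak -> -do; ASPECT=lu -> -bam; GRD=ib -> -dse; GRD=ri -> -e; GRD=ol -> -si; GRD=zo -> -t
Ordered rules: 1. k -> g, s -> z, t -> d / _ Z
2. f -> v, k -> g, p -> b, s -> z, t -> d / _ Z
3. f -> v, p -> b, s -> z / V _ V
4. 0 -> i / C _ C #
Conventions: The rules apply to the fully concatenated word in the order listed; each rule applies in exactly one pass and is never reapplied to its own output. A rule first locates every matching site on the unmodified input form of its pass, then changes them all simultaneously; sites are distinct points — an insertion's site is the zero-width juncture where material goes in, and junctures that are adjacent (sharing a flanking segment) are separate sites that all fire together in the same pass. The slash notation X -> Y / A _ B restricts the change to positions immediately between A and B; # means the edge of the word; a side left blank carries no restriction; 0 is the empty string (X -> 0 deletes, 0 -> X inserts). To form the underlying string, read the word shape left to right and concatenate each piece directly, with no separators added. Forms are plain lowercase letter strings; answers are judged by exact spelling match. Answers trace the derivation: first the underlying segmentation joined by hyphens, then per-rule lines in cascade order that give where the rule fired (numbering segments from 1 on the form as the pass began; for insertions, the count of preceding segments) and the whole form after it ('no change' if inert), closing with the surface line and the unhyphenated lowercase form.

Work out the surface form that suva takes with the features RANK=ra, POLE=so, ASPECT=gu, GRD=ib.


underlying: suva-sa-dse-vo-lag
1. k -> g, s -> z, t -> d / _ Z: no change
2. f -> v, k -> g, p -> b, s -> z, t -> d / _ Z: no change
3. f -> v, p -> b, s -> z / V _ V: fires at position(s) 5: suvazadsevolag
4. 0 -> i / C _ C #: no change
surface: suvazadsevolag


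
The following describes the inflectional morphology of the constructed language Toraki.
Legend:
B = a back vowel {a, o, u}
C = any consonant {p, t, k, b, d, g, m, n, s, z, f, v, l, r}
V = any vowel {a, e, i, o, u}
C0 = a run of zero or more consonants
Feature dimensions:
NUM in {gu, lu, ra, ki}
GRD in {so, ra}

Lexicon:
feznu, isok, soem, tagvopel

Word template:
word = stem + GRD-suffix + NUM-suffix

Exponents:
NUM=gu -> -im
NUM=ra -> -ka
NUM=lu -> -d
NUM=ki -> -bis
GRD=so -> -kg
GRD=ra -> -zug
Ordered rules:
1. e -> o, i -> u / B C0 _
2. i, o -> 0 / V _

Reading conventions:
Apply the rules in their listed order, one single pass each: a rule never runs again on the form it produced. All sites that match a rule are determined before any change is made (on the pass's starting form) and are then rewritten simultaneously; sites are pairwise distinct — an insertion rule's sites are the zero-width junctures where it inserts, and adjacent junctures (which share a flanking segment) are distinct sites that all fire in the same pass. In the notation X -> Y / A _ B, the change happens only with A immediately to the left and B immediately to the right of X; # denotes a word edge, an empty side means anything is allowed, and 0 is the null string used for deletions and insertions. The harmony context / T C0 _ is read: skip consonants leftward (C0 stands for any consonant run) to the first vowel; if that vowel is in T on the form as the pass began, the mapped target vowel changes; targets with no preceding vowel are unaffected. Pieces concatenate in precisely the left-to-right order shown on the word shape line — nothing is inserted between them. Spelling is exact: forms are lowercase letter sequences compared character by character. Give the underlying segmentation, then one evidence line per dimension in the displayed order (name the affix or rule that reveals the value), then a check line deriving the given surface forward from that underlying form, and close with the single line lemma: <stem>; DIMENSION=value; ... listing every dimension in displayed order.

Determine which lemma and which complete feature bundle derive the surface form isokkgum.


underlying: isok-kg-im
NUM=gu - signalled by the affix -im
GRD=so - signalled by the affix -kg
check: isokkgim -> isokkgum -> isokkgum
lemma: isok; NUM=gu; GRD=so


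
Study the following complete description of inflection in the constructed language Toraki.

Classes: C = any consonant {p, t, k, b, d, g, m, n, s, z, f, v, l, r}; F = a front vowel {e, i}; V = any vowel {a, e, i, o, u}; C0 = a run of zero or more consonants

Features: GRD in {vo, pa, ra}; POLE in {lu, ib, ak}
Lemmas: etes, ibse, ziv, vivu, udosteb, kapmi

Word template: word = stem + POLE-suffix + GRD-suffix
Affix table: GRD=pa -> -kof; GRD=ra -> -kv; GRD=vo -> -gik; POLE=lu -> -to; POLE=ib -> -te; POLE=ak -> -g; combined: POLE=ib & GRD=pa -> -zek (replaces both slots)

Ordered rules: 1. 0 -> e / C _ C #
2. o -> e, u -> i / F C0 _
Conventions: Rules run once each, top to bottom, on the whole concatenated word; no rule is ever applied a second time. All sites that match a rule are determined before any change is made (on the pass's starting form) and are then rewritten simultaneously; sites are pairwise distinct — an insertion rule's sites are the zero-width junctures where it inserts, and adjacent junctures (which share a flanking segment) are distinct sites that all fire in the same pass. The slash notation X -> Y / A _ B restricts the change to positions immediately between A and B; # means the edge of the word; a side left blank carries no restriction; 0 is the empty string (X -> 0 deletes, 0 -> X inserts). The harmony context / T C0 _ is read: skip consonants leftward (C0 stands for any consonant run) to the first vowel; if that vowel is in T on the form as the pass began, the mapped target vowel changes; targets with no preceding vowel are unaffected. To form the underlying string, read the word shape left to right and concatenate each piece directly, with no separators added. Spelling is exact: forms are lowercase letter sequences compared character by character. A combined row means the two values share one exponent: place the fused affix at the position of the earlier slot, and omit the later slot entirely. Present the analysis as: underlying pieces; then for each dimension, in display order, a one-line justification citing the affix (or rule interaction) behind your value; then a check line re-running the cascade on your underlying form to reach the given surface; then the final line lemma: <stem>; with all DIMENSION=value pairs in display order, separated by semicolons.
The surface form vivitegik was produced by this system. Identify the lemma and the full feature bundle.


underlying: vivu-te-gik
GRD=vo - signalled by the affix -gik
POLE=ib - signalled by the affix -te
check: vivutegik -> vivutegik -> vivitegik
lemma: vivu; GRD=vo; POLE=ib


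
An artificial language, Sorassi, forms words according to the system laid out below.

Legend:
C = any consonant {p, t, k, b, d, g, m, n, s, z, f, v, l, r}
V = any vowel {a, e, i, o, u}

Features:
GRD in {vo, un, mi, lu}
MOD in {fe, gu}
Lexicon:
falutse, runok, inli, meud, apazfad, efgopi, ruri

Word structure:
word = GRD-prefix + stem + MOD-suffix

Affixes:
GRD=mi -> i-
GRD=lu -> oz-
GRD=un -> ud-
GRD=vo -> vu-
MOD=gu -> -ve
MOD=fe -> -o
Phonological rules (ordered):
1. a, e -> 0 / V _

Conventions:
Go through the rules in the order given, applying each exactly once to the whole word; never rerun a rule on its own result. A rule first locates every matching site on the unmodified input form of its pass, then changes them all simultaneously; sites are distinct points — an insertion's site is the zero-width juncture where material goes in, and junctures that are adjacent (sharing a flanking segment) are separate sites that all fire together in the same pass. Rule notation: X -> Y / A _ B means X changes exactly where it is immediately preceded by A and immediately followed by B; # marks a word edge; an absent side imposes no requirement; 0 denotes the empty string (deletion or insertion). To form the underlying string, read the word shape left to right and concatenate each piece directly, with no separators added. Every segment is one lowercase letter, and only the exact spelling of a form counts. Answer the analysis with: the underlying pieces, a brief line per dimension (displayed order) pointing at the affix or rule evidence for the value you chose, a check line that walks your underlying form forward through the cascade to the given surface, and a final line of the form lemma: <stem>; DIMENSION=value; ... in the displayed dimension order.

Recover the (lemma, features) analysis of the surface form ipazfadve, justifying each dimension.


underlying: i-apazfad-ve
GRD=mi - signalled by the affix i-
MOD=gu - signalled by the affix -ve
check: iapazfadve -> ipazfadve
lemma: apazfad; GRD=mi; MOD=gu


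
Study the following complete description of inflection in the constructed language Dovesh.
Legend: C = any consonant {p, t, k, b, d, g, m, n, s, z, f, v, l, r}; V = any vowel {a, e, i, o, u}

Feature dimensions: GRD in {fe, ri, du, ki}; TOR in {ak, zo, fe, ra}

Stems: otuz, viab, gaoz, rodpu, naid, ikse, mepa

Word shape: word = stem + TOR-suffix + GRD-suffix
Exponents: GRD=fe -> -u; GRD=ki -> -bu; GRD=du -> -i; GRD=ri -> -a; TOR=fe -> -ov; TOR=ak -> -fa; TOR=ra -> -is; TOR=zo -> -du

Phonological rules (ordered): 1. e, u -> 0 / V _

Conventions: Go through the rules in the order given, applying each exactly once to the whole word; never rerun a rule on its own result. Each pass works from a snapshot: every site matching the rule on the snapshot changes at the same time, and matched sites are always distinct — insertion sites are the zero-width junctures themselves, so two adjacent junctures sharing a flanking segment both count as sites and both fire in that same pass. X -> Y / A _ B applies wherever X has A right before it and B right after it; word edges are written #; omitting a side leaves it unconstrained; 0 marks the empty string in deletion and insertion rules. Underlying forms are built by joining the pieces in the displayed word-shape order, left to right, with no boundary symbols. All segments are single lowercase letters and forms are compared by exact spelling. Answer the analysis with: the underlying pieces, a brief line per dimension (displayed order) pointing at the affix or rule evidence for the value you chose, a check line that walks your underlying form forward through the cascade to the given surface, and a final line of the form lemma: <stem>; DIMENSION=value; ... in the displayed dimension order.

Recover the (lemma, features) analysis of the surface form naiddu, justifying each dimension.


underlying: naid-du-u
GRD=fe - signalled by the affix -u
TOR=zo - signalled by the affix -du
check: naidduu -> naiddu
lemma: naid; GRD=fe; TOR=zo


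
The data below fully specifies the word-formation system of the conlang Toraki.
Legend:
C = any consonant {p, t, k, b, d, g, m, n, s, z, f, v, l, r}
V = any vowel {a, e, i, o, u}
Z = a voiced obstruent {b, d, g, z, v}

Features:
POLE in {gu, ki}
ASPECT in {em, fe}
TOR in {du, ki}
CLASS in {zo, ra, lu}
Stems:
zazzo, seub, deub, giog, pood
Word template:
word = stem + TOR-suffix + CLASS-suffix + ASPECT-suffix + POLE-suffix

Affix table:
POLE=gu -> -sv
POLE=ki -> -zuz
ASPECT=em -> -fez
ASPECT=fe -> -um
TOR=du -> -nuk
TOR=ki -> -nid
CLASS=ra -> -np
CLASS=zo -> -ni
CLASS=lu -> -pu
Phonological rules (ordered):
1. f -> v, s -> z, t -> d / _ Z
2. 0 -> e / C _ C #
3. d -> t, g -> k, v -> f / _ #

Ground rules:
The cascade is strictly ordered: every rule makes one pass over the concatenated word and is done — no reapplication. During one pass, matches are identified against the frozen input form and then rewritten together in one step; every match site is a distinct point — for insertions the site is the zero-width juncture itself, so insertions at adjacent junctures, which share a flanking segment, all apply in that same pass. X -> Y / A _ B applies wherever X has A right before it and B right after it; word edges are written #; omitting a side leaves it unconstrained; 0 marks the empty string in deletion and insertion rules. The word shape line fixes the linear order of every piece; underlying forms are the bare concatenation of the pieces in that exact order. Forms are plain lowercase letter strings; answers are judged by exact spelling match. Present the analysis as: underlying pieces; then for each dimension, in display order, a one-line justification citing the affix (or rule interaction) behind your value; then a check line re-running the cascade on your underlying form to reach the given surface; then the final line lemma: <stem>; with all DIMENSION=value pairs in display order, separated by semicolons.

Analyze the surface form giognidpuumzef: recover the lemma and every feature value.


underlying: giog-nid-pu-um-sv
POLE=gu - signalled by the affix -sv
ASPECT=fe - signalled by the affix -um
TOR=ki - signalled by the affix -nid
CLASS=lu - signalled by the affix -pu
check: giognidpuumsv -> giognidpuumzv -> giognidpuumzev -> giognidpuumzef
lemma: giog; POLE=gu; ASPECT=fe; TOR=ki; CLASS=lu


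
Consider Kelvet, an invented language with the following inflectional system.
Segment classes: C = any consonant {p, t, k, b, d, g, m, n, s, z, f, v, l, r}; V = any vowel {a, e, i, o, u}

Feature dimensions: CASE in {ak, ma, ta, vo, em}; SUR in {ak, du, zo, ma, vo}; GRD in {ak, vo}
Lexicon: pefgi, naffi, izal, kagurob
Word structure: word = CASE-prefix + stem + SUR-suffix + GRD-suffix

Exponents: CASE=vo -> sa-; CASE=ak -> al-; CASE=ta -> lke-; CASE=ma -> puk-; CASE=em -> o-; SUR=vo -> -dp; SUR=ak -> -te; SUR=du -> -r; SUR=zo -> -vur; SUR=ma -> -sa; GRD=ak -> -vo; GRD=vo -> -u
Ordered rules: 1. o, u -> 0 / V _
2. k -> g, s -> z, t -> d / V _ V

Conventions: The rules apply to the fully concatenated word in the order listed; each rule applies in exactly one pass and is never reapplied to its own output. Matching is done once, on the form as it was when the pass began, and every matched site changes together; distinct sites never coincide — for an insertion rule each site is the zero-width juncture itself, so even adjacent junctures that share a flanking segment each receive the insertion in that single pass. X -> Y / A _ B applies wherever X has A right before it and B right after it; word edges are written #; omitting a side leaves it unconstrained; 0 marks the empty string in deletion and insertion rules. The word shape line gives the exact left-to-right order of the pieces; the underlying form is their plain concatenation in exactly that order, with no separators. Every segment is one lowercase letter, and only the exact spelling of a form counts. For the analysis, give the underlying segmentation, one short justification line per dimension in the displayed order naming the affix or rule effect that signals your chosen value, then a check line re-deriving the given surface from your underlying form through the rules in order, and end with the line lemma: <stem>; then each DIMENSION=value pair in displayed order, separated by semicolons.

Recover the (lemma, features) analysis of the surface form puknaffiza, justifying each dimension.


underlying: puk-naffi-sa-u
CASE=ma - signalled by the affix puk-
SUR=ma - signalled by the affix -sa
GRD=vo - signalled by the affix -u
check: puknaffisau -> puknaffisa -> puknaffiza
lemma: naffi; CASE=ma; SUR=ma; GRD=vo


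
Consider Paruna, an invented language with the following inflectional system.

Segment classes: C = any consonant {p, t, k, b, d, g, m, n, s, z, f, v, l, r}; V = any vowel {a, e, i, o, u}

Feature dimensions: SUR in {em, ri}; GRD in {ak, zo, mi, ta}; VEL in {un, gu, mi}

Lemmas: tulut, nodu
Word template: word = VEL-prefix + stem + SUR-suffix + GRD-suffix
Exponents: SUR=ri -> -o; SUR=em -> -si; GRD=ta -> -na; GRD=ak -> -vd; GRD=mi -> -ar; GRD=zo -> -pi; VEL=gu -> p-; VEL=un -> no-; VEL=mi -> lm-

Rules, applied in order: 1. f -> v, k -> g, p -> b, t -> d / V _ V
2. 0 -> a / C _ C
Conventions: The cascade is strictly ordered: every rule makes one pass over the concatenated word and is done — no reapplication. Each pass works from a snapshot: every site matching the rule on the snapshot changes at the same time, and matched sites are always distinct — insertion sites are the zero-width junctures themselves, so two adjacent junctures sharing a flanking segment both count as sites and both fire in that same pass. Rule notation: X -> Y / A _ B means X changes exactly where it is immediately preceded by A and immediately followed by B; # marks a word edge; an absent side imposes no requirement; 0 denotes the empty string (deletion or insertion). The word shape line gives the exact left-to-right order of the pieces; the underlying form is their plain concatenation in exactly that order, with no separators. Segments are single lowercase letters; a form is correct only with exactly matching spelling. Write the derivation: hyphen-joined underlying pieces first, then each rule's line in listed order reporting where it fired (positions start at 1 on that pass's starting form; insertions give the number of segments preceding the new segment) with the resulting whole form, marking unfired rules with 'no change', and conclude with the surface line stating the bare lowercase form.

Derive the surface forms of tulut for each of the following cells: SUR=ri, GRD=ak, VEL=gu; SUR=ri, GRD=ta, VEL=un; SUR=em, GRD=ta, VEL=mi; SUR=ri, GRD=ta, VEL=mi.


cell SUR=ri, GRD=ak, VEL=gu:
underlying: p-tulut-o-vd
1. f -> v, k -> g, p -> b, t -> d / V _ V: fires at position(s) 6: ptuludovd
2. 0 -> a / C _ C: inserts after position(s) 1, 8: patuludovad
surface: patuludovad

cell SUR=ri, GRD=ta, VEL=un:
underlying: no-tulut-o-na
1. f -> v, k -> g, p -> b, t -> d / V _ V: fires at position(s) 3, 7: noduludona
2. 0 -> a / C _ C: no change
surface: noduludona

cell SUR=em, GRD=ta, VEL=mi:
underlying: lm-tulut-si-na
1. f -> v, k -> g, p -> b, t -> d / V _ V: no change
2. 0 -> a / C _ C: inserts after position(s) 1, 2, 7: lamatulutasina
surface: lamatulutasina

cell SUR=ri, GRD=ta, VEL=mi:
underlying: lm-tulut-o-na
1. f -> v, k -> g, p -> b, t -> d / V _ V: fires at position(s) 7: lmtuludona
2. 0 -> a / C _ C: inserts after position(s) 1, 2: lamatuludona
surface: lamatuludona


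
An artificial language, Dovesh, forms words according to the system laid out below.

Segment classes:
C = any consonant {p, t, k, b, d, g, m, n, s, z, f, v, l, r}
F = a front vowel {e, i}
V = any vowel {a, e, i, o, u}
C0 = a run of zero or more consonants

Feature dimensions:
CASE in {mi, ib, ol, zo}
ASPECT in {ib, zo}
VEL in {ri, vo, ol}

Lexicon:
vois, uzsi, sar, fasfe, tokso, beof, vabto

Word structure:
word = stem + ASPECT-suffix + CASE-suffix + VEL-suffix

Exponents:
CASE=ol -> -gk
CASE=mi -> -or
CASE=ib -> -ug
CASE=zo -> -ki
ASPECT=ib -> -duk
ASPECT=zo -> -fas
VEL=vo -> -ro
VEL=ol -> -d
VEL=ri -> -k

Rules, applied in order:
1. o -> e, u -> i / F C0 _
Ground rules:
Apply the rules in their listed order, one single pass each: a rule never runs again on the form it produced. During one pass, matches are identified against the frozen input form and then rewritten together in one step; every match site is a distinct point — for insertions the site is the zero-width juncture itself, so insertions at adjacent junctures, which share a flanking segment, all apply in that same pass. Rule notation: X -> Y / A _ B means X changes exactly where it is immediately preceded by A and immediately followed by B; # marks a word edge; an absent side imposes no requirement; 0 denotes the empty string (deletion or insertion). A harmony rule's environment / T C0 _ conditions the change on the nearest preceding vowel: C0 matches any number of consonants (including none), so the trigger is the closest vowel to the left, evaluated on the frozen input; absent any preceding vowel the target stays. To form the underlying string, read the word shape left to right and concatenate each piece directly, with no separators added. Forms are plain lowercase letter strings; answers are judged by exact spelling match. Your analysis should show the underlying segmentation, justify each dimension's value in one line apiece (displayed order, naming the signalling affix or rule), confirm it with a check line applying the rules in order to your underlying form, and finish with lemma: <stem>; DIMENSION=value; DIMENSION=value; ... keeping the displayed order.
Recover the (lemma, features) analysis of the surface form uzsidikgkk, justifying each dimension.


underlying: uzsi-duk-gk-k
CASE=ol - signalled by the affix -gk
ASPECT=ib - signalled by the affix -duk
VEL=ri - signalled by the affix -k
check: uzsidukgkk -> uzsidikgkk
lemma: uzsi; CASE=ol; ASPECT=ib; VEL=ri


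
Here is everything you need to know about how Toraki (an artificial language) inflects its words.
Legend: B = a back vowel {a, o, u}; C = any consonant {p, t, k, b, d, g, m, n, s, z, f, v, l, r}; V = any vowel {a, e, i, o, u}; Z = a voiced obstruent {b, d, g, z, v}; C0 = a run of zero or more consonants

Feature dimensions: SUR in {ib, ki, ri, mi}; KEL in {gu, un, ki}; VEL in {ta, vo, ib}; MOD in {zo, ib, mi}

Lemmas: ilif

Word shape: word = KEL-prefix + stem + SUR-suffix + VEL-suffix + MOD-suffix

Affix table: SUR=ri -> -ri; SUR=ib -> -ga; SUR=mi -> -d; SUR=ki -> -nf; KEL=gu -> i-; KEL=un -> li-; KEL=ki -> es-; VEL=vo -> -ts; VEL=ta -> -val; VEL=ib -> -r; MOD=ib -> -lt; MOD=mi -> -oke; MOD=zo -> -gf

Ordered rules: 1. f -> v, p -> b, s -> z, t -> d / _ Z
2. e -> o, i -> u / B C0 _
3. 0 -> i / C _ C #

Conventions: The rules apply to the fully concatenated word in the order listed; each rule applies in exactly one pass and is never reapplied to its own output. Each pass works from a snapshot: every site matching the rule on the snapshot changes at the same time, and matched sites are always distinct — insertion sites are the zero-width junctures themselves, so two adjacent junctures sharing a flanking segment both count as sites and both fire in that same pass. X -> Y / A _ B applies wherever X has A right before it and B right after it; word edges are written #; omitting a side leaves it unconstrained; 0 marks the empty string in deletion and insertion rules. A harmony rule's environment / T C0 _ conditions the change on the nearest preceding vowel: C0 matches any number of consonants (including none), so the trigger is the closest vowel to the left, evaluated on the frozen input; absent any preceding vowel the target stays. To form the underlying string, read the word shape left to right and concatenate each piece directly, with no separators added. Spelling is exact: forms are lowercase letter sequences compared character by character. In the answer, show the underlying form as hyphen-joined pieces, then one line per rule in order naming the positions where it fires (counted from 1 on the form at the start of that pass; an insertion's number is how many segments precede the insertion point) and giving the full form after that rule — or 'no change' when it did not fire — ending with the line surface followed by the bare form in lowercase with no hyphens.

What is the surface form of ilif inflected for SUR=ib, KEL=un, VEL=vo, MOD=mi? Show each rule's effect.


underlying: li-ilif-ga-ts-oke
1. f -> v, p -> b, s -> z, t -> d / _ Z: fires at position(s) 6: liilivgatsoke
2. e -> o, i -> u / B C0 _: fires at position(s) 13: liilivgatsoko
3. 0 -> i / C _ C #: no change
surface: liilivgatsoko


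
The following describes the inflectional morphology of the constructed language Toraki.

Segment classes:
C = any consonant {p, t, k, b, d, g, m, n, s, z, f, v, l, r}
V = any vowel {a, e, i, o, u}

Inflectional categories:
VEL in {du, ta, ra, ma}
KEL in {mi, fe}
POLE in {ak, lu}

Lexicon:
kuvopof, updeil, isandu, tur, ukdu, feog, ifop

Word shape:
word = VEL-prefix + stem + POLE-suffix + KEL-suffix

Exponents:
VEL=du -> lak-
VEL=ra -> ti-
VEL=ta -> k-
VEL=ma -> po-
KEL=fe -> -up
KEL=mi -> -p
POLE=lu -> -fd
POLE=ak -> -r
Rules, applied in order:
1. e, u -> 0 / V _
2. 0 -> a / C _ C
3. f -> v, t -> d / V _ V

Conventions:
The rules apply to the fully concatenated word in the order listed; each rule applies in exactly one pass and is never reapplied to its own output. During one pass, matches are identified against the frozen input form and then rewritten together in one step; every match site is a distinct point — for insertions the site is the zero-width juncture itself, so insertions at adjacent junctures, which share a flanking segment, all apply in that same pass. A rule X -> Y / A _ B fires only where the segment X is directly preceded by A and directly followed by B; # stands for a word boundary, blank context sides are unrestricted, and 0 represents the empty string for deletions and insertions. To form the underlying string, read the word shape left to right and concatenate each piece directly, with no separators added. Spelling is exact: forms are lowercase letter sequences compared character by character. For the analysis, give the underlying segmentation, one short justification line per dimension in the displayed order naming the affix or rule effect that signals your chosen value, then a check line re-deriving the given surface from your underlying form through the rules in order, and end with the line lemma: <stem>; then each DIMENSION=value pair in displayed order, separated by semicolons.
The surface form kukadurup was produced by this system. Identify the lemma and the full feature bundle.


underlying: k-ukdu-r-up
VEL=ta - signalled by the affix k-
KEL=fe - signalled by the affix -up
POLE=ak - signalled by the affix -r
check: kukdurup -> kukdurup -> kukadurup -> kukadurup
lemma: ukdu; VEL=ta; KEL=fe; POLE=ak
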